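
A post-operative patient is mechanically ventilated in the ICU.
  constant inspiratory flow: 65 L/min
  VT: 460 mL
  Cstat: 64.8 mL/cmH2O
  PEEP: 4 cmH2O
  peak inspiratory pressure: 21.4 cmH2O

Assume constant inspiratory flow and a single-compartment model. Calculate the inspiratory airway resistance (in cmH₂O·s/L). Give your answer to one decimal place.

9.5

Flow: 65 L/min ÷ 60 = 1.0833 L/s.
Equation of motion (constant flow): PIP = Vt/C + R·V̇ + PEEP.
R·V̇ = PIP − Vt/C − PEEP = 21.4 − 460/64.8 − 4 = 21.4 − 7.099 − 4 = 10.301 cmH2O.
R = 10.301 / 1.0833 = 9.509 cmH2O·s/L.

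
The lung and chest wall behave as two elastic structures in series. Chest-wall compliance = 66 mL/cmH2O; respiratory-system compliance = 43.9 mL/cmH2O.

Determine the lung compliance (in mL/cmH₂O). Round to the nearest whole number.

1/CL = 1/Crs − 1/Ccw.
1/CL = 1/43.9 − 1/66 = 0.007628.
CL = 131.1 mL/cmH2O.

131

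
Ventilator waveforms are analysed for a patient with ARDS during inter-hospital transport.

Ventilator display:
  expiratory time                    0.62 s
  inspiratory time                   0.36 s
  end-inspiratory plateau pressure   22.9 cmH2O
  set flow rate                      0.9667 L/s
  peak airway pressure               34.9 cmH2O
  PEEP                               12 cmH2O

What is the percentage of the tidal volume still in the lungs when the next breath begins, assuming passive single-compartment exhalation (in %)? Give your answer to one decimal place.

Vt = flow × Ti = 0.9667 L/s × 0.36 s × 1000 mL/L = 348.01 mL.
R = (PIP − Pplat)/V̇ = (34.9 − 22.9) / 0.9667 = 12.0/0.9667 = 12.413 cmH2O·s/L.
C = Vt/(Pplat − PEEP) = 348.01 / (22.9 − 12) = 348.01/10.9 = 31.928 mL/cmH2O.
τ = R × C = 12.413 × 0.03193 L/cmH2O = 0.3963 s.
Fraction remaining at end-expiration = e^(−Te/τ) = e^(−0.62/0.3963) = 0.2092 → 20.92%.

20.9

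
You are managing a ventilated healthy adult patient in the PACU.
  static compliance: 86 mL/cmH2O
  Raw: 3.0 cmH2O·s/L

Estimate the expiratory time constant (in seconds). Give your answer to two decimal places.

τ = R × C = 3.0 × 86 mL/cmH2O = 3.0 × 0.086 L/cmH2O = 0.258 s.

0.26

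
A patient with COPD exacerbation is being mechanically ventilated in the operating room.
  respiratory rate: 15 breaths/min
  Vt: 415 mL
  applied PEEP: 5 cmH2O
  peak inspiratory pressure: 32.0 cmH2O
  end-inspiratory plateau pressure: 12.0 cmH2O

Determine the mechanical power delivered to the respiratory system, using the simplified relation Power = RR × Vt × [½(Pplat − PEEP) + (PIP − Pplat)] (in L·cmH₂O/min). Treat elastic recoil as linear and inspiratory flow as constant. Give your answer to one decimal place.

146.3

Per-breath work = Vt × [½(Pplat−PEEP) + (PIP−Pplat)] = 0.415 × [0.5×7.0 + 20.0] = 0.415 × 23.5 = 9.753 L·cmH2O.
Power = 15 × 9.753 = 146.3 L·cmH2O/min.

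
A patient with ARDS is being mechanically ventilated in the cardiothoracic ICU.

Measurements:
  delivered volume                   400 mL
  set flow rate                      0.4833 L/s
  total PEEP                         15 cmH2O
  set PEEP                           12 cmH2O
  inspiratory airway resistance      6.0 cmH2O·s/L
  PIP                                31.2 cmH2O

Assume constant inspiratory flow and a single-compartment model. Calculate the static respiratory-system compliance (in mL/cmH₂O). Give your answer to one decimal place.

Total PEEP = 15 cmH2O (set 12 + intrinsic 3); this is the baseline alveolar pressure.
Equation of motion (constant flow): PIP = Vt/C + R·V̇ + PEEP.
Vt/C = PIP − R·V̇ − PEEP = 31.2 − 6.0×0.4833 − 15 = 31.2 − 2.9 − 15 = 13.3 cmH2O.
C = Vt / 13.3 = 400 / 13.3 = 30.075 mL/cmH2O.

30.1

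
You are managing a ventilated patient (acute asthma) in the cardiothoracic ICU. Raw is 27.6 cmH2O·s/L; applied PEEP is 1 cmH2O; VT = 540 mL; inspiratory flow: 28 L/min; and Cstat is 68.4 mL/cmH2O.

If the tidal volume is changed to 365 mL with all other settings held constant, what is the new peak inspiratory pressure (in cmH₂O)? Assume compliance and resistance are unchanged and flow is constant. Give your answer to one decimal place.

Flow: 28 L/min ÷ 60 = 0.4667 L/s.
PIP = Vt/C + R·V̇ + PEEP (constant-flow equation of motion).
Only the elastic term changes: ΔPIP = ΔVt / C = (365 − 540) / 68.4 = -2.558 cmH2O.
Original PIP = 540/68.4 + 27.6×0.4667 + 1 = 21.776 cmH2O; new PIP = 21.776 + (-2.558) = 19.218 cmH2O.

19.2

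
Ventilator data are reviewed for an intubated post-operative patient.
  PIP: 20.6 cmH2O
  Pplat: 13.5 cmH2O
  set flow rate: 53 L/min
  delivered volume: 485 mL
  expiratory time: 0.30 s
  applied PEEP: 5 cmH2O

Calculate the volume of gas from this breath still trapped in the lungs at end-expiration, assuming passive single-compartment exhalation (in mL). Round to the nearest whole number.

Flow: 53 L/min ÷ 60 = 0.8833 L/s.
R = (PIP − Pplat)/V̇ = (20.6 − 13.5) / 0.8833 = 7.1/0.8833 = 8.038 cmH2O·s/L.
C = Vt/(Pplat − PEEP) = 485.0 / (13.5 − 5) = 485.0/8.5 = 57.059 mL/cmH2O.
τ = R × C = 8.038 × 0.05706 L/cmH2O = 0.4586 s.
Fraction remaining = e^(−Te/τ) = e^(−0.30/0.4586) = 0.5199.
Trapped volume = 485.0 × 0.5199 = 252.15 mL.

252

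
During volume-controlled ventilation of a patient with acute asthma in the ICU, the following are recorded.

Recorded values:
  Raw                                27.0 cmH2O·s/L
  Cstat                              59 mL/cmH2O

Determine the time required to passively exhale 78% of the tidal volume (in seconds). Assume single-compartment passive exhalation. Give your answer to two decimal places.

2.41

τ = R × C = 27.0 × 59 mL/cmH2O = 27.0 × 0.059 L/cmH2O = 1.593 s.
Exhaled fraction f = 1 − e^(−t/τ) → t = −τ·ln(1 − f) = −1.593·ln(0.22) = 2.412 s.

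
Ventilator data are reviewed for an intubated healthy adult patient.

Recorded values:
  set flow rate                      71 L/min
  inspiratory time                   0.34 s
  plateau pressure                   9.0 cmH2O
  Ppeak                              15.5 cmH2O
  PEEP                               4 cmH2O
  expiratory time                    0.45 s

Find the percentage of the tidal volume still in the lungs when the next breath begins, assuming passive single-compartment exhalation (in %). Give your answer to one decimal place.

Flow: 71 L/min ÷ 60 = 1.1833 L/s.
Vt = flow × Ti = 1.1833 L/s × 0.34 s × 1000 mL/L = 402.32 mL.
R = (PIP − Pplat)/V̇ = (15.5 − 9.0) / 1.1833 = 6.5/1.1833 = 5.493 cmH2O·s/L.
C = Vt/(Pplat − PEEP) = 402.32 / (9.0 − 4) = 402.32/5.0 = 80.464 mL/cmH2O.
τ = R × C = 5.493 × 0.08046 L/cmH2O = 0.442 s.
Fraction remaining at end-expiration = e^(−Te/τ) = e^(−0.45/0.442) = 0.3613 → 36.13%.

36.1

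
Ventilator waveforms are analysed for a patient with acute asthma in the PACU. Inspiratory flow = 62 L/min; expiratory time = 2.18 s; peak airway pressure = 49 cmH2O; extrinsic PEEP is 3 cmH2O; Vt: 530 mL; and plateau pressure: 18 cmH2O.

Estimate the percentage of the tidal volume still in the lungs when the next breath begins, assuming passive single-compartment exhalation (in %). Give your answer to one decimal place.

12.8

Flow: 62 L/min ÷ 60 = 1.0333 L/s.
R = (PIP − Pplat)/V̇ = (49 − 18) / 1.0333 = 31.0/1.0333 = 30.001 cmH2O·s/L.
C = Vt/(Pplat − PEEP) = 530.0 / (18 − 3) = 530.0/15.0 = 35.333 mL/cmH2O.
τ = R × C = 30.001 × 0.03533 L/cmH2O = 1.06 s.
Fraction remaining at end-expiration = e^(−Te/τ) = e^(−2.18/1.06) = 0.1279 → 12.79%.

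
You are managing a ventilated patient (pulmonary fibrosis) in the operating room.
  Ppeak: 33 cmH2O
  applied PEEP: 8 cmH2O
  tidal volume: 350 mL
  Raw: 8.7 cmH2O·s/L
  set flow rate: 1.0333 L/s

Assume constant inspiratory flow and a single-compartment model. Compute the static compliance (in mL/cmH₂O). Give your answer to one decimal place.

21.9

Equation of motion (constant flow): PIP = Vt/C + R·V̇ + PEEP.
Vt/C = PIP − R·V̇ − PEEP = 33 − 8.7×1.0333 − 8 = 33 − 8.99 − 8 = 16.01 cmH2O.
C = Vt / 16.01 = 350 / 16.01 = 21.861 mL/cmH2O.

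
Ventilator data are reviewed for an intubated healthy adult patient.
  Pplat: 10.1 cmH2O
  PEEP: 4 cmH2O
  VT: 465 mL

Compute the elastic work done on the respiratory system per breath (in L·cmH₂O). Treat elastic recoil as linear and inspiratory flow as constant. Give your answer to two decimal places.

Elastic work ≈ ½ × (Pplat − PEEP) × Vt = 0.5 × (10.1 − 4) × 0.465 L = 0.5 × 6.1 × 0.465 = 1.418 L·cmH2O.

1.42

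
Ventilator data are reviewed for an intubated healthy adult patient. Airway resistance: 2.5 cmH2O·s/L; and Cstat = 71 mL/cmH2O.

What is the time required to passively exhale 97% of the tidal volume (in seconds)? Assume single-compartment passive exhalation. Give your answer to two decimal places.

0.62

τ = R × C = 2.5 × 71 mL/cmH2O = 2.5 × 0.071 L/cmH2O = 0.1775 s.
Exhaled fraction f = 1 − e^(−t/τ) → t = −τ·ln(1 − f) = −0.1775·ln(0.03) = 0.6224 s.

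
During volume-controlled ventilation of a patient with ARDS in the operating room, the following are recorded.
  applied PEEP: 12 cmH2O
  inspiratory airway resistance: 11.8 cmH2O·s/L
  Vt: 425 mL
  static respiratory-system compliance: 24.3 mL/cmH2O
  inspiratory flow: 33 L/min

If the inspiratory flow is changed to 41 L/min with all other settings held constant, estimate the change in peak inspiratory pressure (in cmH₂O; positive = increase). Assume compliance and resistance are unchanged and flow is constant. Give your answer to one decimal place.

Flow: 33 L/min ÷ 60 = 0.55 L/s.
New flow: 41 L/min ÷ 60 = 0.6833 L/s.
PIP = Vt/C + R·V̇ + PEEP (constant-flow equation of motion).
Only the resistive term changes: ΔPIP = R × ΔV̇ = 11.8 × (0.6833 − 0.55) = 11.8 × 0.1333 = 1.573 cmH2O.

1.6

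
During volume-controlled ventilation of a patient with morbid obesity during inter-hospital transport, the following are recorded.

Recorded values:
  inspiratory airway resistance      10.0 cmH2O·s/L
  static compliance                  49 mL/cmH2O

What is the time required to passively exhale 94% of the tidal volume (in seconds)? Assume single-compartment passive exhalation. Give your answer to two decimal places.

τ = R × C = 10.0 × 49 mL/cmH2O = 10.0 × 0.049 L/cmH2O = 0.49 s.
Exhaled fraction f = 1 − e^(−t/τ) → t = −τ·ln(1 − f) = −0.49·ln(0.06) = 1.379 s.

1.38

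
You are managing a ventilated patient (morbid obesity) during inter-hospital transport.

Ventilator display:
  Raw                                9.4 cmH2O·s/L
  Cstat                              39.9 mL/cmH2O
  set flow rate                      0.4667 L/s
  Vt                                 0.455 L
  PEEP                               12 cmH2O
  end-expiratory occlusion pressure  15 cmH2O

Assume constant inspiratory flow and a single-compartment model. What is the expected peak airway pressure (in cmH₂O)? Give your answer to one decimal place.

30.8

Total PEEP = 15 cmH2O (set 12 + intrinsic 3); this is the baseline alveolar pressure.
Equation of motion (constant flow): PIP = Vt/C + R·V̇ + PEEP.
PIP = 455/39.9 + 9.4×0.4667 + 15 = 11.404 + 4.387 + 15 = 30.791 cmH2O.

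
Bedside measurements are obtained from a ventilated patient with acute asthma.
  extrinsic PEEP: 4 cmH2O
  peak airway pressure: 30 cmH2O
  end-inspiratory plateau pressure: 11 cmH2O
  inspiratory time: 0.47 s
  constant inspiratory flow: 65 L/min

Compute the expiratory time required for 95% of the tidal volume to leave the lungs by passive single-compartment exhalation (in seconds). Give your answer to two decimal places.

Flow: 65 L/min ÷ 60 = 1.0833 L/s.
Vt = flow × Ti = 1.0833 L/s × 0.47 s × 1000 mL/L = 509.15 mL.
R = (PIP − Pplat)/V̇ = (30 − 11) / 1.0833 = 19.0/1.0833 = 17.539 cmH2O·s/L.
C = Vt/(Pplat − PEEP) = 509.15 / (11 − 4) = 509.15/7.0 = 72.736 mL/cmH2O.
τ = R × C = 17.539 × 0.07274 L/cmH2O = 1.276 s.
t = −τ·ln(1 − 0.95) = −1.276·ln(0.05) = 3.823 s.

3.82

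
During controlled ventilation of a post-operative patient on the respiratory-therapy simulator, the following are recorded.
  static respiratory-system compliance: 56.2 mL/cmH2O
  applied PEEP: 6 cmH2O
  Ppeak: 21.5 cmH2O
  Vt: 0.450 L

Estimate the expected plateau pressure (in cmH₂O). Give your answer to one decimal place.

Pplat = PEEP + Vt / Cstat = 6 + 450 / 56.2 = 6 + 8.007 = 14.007 cmH2O.

14.0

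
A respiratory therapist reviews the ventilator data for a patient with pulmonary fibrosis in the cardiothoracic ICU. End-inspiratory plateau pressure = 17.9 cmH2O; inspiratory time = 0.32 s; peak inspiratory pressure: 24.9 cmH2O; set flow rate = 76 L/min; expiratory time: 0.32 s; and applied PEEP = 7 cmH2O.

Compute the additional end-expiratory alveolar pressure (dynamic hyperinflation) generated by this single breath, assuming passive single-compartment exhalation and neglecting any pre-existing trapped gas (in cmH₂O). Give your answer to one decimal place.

2.3

Flow: 76 L/min ÷ 60 = 1.2667 L/s.
Vt = flow × Ti = 1.2667 L/s × 0.32 s × 1000 mL/L = 405.34 mL.
R = (PIP − Pplat)/V̇ = (24.9 − 17.9) / 1.2667 = 7.0/1.2667 = 5.526 cmH2O·s/L.
C = Vt/(Pplat − PEEP) = 405.34 / (17.9 − 7) = 405.34/10.9 = 37.187 mL/cmH2O.
τ = R × C = 5.526 × 0.03719 L/cmH2O = 0.2055 s.
Fraction remaining = e^(−Te/τ) = e^(−0.32/0.2055) = 0.2107; trapped volume = 405.34 × 0.2107 = 85.405 mL.
Additional alveolar pressure from trapping ≈ V_trapped / C = 85.405 / 37.187 = 2.297 cmH2O.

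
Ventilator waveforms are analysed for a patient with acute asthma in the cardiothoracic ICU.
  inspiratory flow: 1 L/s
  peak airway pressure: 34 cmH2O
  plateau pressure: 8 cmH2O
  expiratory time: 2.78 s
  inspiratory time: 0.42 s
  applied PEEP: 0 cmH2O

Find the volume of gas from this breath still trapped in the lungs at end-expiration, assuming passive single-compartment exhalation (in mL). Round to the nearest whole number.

Vt = flow × Ti = 1 L/s × 0.42 s × 1000 mL/L = 420.0 mL.
R = (PIP − Pplat)/V̇ = (34 − 8) / 1 = 26.0/1 = 26.0 cmH2O·s/L.
C = Vt/(Pplat − PEEP) = 420.0 / (8 − 0) = 420.0/8.0 = 52.5 mL/cmH2O.
τ = R × C = 26.0 × 0.0525 L/cmH2O = 1.365 s.
Fraction remaining = e^(−Te/τ) = e^(−2.78/1.365) = 0.1305.
Trapped volume = 420.0 × 0.1305 = 54.81 mL.

55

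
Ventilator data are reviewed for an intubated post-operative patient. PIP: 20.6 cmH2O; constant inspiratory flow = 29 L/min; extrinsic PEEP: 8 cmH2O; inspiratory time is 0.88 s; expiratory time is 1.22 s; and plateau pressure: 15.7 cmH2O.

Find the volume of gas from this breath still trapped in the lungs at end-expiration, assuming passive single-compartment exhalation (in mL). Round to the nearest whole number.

48

Flow: 29 L/min ÷ 60 = 0.4833 L/s.
Vt = flow × Ti = 0.4833 L/s × 0.88 s × 1000 mL/L = 425.3 mL.
R = (PIP − Pplat)/V̇ = (20.6 − 15.7) / 0.4833 = 4.9/0.4833 = 10.139 cmH2O·s/L.
C = Vt/(Pplat − PEEP) = 425.3 / (15.7 − 8) = 425.3/7.7 = 55.234 mL/cmH2O.
τ = R × C = 10.139 × 0.05523 L/cmH2O = 0.56 s.
Fraction remaining = e^(−Te/τ) = e^(−1.22/0.56) = 0.1132.
Trapped volume = 425.3 × 0.1132 = 48.144 mL.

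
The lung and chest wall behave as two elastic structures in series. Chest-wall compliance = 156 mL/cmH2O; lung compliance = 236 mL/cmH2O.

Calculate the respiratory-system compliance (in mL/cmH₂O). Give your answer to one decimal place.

Lung and chest wall are elastances in series: 1/Crs = 1/CL + 1/Ccw.
1/Crs = 1/236 + 1/156 = 0.01065.
Crs = 93.897 mL/cmH2O.

93.9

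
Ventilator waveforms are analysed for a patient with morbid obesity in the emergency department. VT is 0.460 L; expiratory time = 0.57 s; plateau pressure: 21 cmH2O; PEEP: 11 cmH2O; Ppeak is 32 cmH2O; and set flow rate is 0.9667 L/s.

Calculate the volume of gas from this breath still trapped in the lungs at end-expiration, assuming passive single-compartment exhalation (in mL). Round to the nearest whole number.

R = (PIP − Pplat)/V̇ = (32 − 21) / 0.9667 = 11.0/0.9667 = 11.379 cmH2O·s/L.
C = Vt/(Pplat − PEEP) = 460.0 / (21 − 11) = 460.0/10.0 = 46.0 mL/cmH2O.
τ = R × C = 11.379 × 0.046 L/cmH2O = 0.5234 s.
Fraction remaining = e^(−Te/τ) = e^(−0.57/0.5234) = 0.3365.
Trapped volume = 460.0 × 0.3365 = 154.79 mL.

155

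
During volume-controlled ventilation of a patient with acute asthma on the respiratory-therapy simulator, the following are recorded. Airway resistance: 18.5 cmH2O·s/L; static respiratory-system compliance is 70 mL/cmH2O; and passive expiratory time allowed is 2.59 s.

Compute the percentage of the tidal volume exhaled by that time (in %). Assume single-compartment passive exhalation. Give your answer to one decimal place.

86.5

τ = R × C = 18.5 × 70 mL/cmH2O = 18.5 × 0.070 L/cmH2O = 1.295 s.
Passive exhalation: V(t)/V₀ = e^(−t/τ) = e^(−2.59/1.295) = 0.1353.
Fraction exhaled = 1 − 0.1353 = 0.8647 → 86.47%.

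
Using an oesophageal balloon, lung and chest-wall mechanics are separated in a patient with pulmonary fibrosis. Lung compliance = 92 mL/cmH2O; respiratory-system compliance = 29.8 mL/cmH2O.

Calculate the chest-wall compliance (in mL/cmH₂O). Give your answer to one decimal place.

44.1

1/Ccw = 1/Crs − 1/CL.
1/Ccw = 1/29.8 − 1/92 = 0.02269.
Ccw = 44.072 mL/cmH2O.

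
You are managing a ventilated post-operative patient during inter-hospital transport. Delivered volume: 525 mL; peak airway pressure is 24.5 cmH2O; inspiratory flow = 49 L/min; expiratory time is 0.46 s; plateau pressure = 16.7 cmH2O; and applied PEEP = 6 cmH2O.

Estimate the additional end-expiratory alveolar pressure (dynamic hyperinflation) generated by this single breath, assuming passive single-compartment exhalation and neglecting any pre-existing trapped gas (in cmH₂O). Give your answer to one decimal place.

4.0

Flow: 49 L/min ÷ 60 = 0.8167 L/s.
R = (PIP − Pplat)/V̇ = (24.5 − 16.7) / 0.8167 = 7.8/0.8167 = 9.551 cmH2O·s/L.
C = Vt/(Pplat − PEEP) = 525.0 / (16.7 − 6) = 525.0/10.7 = 49.065 mL/cmH2O.
τ = R × C = 9.551 × 0.04907 L/cmH2O = 0.4687 s.
Fraction remaining = e^(−Te/τ) = e^(−0.46/0.4687) = 0.3748; trapped volume = 525.0 × 0.3748 = 196.77 mL.
Additional alveolar pressure from trapping ≈ V_trapped / C = 196.77 / 49.065 = 4.01 cmH2O.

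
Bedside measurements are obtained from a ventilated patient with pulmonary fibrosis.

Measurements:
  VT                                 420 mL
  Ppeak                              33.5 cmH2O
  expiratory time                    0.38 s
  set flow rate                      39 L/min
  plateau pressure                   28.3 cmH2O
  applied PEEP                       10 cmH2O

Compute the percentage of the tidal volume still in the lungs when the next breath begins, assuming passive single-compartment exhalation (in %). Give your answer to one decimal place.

Flow: 39 L/min ÷ 60 = 0.65 L/s.
R = (PIP − Pplat)/V̇ = (33.5 − 28.3) / 0.65 = 5.2/0.65 = 8.0 cmH2O·s/L.
C = Vt/(Pplat − PEEP) = 420.0 / (28.3 − 10) = 420.0/18.3 = 22.951 mL/cmH2O.
τ = R × C = 8.0 × 0.02295 L/cmH2O = 0.1836 s.
Fraction remaining at end-expiration = e^(−Te/τ) = e^(−0.38/0.1836) = 0.1262 → 12.62%.

12.6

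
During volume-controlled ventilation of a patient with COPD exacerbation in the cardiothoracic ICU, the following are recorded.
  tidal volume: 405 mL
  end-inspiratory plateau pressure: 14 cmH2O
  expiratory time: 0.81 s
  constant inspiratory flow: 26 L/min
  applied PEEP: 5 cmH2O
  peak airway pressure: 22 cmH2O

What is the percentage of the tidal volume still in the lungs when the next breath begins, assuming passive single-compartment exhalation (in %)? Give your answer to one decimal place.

Flow: 26 L/min ÷ 60 = 0.4333 L/s.
R = (PIP − Pplat)/V̇ = (22 − 14) / 0.4333 = 8.0/0.4333 = 18.463 cmH2O·s/L.
C = Vt/(Pplat − PEEP) = 405.0 / (14 − 5) = 405.0/9.0 = 45.0 mL/cmH2O.
τ = R × C = 18.463 × 0.045 L/cmH2O = 0.8308 s.
Fraction remaining at end-expiration = e^(−Te/τ) = e^(−0.81/0.8308) = 0.3772 → 37.72%.

37.7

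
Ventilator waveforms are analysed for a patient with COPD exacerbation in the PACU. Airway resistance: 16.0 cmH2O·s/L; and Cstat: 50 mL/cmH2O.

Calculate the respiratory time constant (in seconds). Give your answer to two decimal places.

0.80

τ = R × C = 16.0 × 50 mL/cmH2O = 16.0 × 0.050 L/cmH2O = 0.8 s.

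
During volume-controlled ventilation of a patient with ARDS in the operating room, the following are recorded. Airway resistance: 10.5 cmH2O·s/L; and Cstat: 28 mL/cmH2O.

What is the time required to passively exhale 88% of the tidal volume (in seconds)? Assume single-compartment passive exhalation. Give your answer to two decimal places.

τ = R × C = 10.5 × 28 mL/cmH2O = 10.5 × 0.028 L/cmH2O = 0.294 s.
Exhaled fraction f = 1 − e^(−t/τ) → t = −τ·ln(1 − f) = −0.294·ln(0.12) = 0.6234 s.

0.62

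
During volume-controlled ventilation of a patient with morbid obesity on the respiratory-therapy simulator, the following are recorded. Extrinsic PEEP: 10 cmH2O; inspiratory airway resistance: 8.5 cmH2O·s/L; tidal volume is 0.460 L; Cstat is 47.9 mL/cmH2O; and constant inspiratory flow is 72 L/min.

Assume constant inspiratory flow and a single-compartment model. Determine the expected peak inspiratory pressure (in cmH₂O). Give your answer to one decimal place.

29.8

Flow: 72 L/min ÷ 60 = 1.2 L/s.
Equation of motion (constant flow): PIP = Vt/C + R·V̇ + PEEP.
PIP = 460/47.9 + 8.5×1.2 + 10 = 9.603 + 10.2 + 10 = 29.803 cmH2O.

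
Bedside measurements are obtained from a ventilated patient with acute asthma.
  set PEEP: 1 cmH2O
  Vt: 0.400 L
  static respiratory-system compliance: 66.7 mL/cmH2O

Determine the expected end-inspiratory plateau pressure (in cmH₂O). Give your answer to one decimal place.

Pplat = PEEP + Vt / Cstat = 1 + 400 / 66.7 = 1 + 5.997 = 6.997 cmH2O.

7.0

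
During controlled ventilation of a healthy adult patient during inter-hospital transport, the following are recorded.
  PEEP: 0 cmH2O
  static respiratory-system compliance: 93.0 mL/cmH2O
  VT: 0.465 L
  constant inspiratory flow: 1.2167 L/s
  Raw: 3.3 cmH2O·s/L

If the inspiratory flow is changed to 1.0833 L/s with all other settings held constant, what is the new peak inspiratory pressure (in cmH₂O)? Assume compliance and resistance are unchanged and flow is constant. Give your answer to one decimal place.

8.6

PIP = Vt/C + R·V̇ + PEEP (constant-flow equation of motion).
Only the resistive term changes: ΔPIP = R × ΔV̇ = 3.3 × (1.0833 − 1.2167) = 3.3 × -0.1334 = -0.4402 cmH2O.
Original PIP = 465/93.0 + 3.3×1.2167 + 0 = 9.015 cmH2O; new PIP = 9.015 + (-0.4402) = 8.575 cmH2O.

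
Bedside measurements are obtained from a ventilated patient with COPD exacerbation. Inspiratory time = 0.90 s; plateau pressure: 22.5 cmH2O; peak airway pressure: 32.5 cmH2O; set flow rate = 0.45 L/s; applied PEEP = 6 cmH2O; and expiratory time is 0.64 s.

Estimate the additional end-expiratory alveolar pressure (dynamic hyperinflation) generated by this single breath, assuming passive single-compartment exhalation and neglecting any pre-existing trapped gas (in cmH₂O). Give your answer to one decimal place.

5.1

Vt = flow × Ti = 0.45 L/s × 0.90 s × 1000 mL/L = 405.0 mL.
R = (PIP − Pplat)/V̇ = (32.5 − 22.5) / 0.45 = 10.0/0.45 = 22.222 cmH2O·s/L.
C = Vt/(Pplat − PEEP) = 405.0 / (22.5 − 6) = 405.0/16.5 = 24.545 mL/cmH2O.
τ = R × C = 22.222 × 0.02455 L/cmH2O = 0.5456 s.
Fraction remaining = e^(−Te/τ) = e^(−0.64/0.5456) = 0.3094; trapped volume = 405.0 × 0.3094 = 125.31 mL.
Additional alveolar pressure from trapping ≈ V_trapped / C = 125.31 / 24.545 = 5.105 cmH2O.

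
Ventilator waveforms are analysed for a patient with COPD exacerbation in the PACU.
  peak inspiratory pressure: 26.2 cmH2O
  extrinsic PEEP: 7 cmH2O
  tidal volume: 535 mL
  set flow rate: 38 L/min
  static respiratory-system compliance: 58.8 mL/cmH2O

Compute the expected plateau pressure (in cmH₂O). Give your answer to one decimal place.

Pplat = PEEP + Vt / Cstat = 7 + 535 / 58.8 = 7 + 9.099 = 16.099 cmH2O.

16.1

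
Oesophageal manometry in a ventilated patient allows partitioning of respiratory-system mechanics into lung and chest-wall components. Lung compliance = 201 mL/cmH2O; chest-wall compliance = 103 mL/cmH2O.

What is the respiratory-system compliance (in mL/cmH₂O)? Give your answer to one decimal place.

68.1

Lung and chest wall are elastances in series: 1/Crs = 1/CL + 1/Ccw.
1/Crs = 1/201 + 1/103 = 0.01468.
Crs = 68.12 mL/cmH2O.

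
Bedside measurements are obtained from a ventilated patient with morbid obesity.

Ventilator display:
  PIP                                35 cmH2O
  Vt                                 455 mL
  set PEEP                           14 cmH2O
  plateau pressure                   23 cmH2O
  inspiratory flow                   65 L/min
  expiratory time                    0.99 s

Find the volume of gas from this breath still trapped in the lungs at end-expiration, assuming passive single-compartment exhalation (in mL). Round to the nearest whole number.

78

Flow: 65 L/min ÷ 60 = 1.0833 L/s.
R = (PIP − Pplat)/V̇ = (35 − 23) / 1.0833 = 12.0/1.0833 = 11.077 cmH2O·s/L.
C = Vt/(Pplat − PEEP) = 455.0 / (23 − 14) = 455.0/9.0 = 50.556 mL/cmH2O.
τ = R × C = 11.077 × 0.05056 L/cmH2O = 0.5601 s.
Fraction remaining = e^(−Te/τ) = e^(−0.99/0.5601) = 0.1708.
Trapped volume = 455.0 × 0.1708 = 77.714 mL.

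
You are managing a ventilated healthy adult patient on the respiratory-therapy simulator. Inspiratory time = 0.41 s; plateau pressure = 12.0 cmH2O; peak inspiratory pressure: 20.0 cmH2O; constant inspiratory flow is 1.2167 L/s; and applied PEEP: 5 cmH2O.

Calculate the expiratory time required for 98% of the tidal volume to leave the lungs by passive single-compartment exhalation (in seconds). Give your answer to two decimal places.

1.83

Vt = flow × Ti = 1.2167 L/s × 0.41 s × 1000 mL/L = 498.85 mL.
R = (PIP − Pplat)/V̇ = (20.0 − 12.0) / 1.2167 = 8.0/1.2167 = 6.575 cmH2O·s/L.
C = Vt/(Pplat − PEEP) = 498.85 / (12.0 − 5) = 498.85/7.0 = 71.264 mL/cmH2O.
τ = R × C = 6.575 × 0.07126 L/cmH2O = 0.4685 s.
t = −τ·ln(1 − 0.98) = −0.4685·ln(0.02) = 1.833 s.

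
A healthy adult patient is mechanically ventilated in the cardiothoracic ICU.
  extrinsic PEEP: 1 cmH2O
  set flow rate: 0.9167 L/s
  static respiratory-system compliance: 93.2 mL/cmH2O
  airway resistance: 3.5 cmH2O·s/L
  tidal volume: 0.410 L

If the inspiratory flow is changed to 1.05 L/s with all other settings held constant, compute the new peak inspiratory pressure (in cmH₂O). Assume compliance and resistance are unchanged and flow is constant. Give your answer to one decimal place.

PIP = Vt/C + R·V̇ + PEEP (constant-flow equation of motion).
Only the resistive term changes: ΔPIP = R × ΔV̇ = 3.5 × (1.05 − 0.9167) = 3.5 × 0.1333 = 0.4666 cmH2O.
Original PIP = 410/93.2 + 3.5×0.9167 + 1 = 8.608 cmH2O; new PIP = 8.608 + (0.4666) = 9.075 cmH2O.

9.1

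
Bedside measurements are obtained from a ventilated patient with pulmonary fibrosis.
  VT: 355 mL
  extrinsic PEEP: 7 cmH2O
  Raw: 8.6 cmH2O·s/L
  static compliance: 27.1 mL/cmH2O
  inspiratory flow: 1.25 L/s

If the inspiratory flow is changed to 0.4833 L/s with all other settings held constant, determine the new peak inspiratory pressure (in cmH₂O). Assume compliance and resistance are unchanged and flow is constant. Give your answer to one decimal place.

24.3

PIP = Vt/C + R·V̇ + PEEP (constant-flow equation of motion).
Only the resistive term changes: ΔPIP = R × ΔV̇ = 8.6 × (0.4833 − 1.25) = 8.6 × -0.7667 = -6.594 cmH2O.
Original PIP = 355/27.1 + 8.6×1.25 + 7 = 30.85 cmH2O; new PIP = 30.85 + (-6.594) = 24.256 cmH2O.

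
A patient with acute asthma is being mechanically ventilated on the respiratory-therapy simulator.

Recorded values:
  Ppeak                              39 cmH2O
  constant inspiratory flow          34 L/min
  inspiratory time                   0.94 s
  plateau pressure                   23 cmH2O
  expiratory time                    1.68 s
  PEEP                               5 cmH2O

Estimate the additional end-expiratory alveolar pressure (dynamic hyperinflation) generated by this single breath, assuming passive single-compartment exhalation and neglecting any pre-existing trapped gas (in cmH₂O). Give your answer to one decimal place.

2.4

Flow: 34 L/min ÷ 60 = 0.5667 L/s.
Vt = flow × Ti = 0.5667 L/s × 0.94 s × 1000 mL/L = 532.7 mL.
R = (PIP − Pplat)/V̇ = (39 − 23) / 0.5667 = 16.0/0.5667 = 28.234 cmH2O·s/L.
C = Vt/(Pplat − PEEP) = 532.7 / (23 − 5) = 532.7/18.0 = 29.594 mL/cmH2O.
τ = R × C = 28.234 × 0.02959 L/cmH2O = 0.8354 s.
Fraction remaining = e^(−Te/τ) = e^(−1.68/0.8354) = 0.1339; trapped volume = 532.7 × 0.1339 = 71.329 mL.
Additional alveolar pressure from trapping ≈ V_trapped / C = 71.329 / 29.594 = 2.41 cmH2O.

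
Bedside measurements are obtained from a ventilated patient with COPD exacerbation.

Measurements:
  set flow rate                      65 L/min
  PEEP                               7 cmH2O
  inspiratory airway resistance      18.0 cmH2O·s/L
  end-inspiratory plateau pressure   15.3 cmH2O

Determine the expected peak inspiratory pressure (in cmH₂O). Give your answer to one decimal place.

34.8

Flow: 65 L/min ÷ 60 = 1.0833 L/s.
PIP = Pplat + Raw × flow = 15.3 + 18.0 × 1.0833 = 15.3 + 19.499 = 34.799 cmH2O.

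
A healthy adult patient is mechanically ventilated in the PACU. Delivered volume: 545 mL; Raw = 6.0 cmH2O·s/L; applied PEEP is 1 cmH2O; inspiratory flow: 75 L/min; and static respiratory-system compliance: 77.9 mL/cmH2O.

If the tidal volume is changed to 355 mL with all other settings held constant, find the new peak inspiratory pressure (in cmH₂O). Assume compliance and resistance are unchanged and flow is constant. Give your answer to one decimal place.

13.1

Flow: 75 L/min ÷ 60 = 1.25 L/s.
PIP = Vt/C + R·V̇ + PEEP (constant-flow equation of motion).
Only the elastic term changes: ΔPIP = ΔVt / C = (355 − 545) / 77.9 = -2.439 cmH2O.
Original PIP = 545/77.9 + 6.0×1.25 + 1 = 15.496 cmH2O; new PIP = 15.496 + (-2.439) = 13.057 cmH2O.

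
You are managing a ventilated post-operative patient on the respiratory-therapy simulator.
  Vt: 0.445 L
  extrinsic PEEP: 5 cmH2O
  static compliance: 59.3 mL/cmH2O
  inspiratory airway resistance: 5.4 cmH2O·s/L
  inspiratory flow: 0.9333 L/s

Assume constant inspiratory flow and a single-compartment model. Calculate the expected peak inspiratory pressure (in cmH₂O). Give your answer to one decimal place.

17.5

Equation of motion (constant flow): PIP = Vt/C + R·V̇ + PEEP.
PIP = 445/59.3 + 5.4×0.9333 + 5 = 7.504 + 5.04 + 5 = 17.544 cmH2O.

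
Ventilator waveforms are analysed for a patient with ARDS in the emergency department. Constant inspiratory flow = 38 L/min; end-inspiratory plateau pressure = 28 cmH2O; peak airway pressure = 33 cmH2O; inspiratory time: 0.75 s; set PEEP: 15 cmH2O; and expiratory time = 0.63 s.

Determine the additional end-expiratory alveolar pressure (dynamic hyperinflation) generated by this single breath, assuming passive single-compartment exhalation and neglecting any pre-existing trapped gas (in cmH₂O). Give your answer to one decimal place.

Flow: 38 L/min ÷ 60 = 0.6333 L/s.
Vt = flow × Ti = 0.6333 L/s × 0.75 s × 1000 mL/L = 474.98 mL.
R = (PIP − Pplat)/V̇ = (33 − 28) / 0.6333 = 5.0/0.6333 = 7.895 cmH2O·s/L.
C = Vt/(Pplat − PEEP) = 474.98 / (28 − 15) = 474.98/13.0 = 36.537 mL/cmH2O.
τ = R × C = 7.895 × 0.03654 L/cmH2O = 0.2885 s.
Fraction remaining = e^(−Te/τ) = e^(−0.63/0.2885) = 0.1126; trapped volume = 474.98 × 0.1126 = 53.483 mL.
Additional alveolar pressure from trapping ≈ V_trapped / C = 53.483 / 36.537 = 1.464 cmH2O.

1.5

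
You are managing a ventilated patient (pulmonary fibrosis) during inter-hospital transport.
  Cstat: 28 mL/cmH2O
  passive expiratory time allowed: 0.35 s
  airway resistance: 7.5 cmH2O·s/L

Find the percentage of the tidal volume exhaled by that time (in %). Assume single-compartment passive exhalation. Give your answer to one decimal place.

81.1

τ = R × C = 7.5 × 28 mL/cmH2O = 7.5 × 0.028 L/cmH2O = 0.21 s.
Passive exhalation: V(t)/V₀ = e^(−t/τ) = e^(−0.35/0.21) = 0.1889.
Fraction exhaled = 1 − 0.1889 = 0.8111 → 81.11%.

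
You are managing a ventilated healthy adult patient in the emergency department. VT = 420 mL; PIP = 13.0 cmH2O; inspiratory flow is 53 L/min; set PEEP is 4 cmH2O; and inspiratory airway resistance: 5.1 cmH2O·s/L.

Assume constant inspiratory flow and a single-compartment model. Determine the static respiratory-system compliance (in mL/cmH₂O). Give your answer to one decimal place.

Flow: 53 L/min ÷ 60 = 0.8833 L/s.
Equation of motion (constant flow): PIP = Vt/C + R·V̇ + PEEP.
Vt/C = PIP − R·V̇ − PEEP = 13.0 − 5.1×0.8833 − 4 = 13.0 − 4.505 − 4 = 4.495 cmH2O.
C = Vt / 4.495 = 420 / 4.495 = 93.437 mL/cmH2O.

93.4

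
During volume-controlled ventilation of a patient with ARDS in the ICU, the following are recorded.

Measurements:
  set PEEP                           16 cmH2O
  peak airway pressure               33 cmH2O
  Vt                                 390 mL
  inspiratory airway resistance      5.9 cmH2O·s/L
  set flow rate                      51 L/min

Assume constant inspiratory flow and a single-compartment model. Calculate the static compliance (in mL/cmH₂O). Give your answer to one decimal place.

Flow: 51 L/min ÷ 60 = 0.85 L/s.
Equation of motion (constant flow): PIP = Vt/C + R·V̇ + PEEP.
Vt/C = PIP − R·V̇ − PEEP = 33 − 5.9×0.85 − 16 = 33 − 5.015 − 16 = 11.985 cmH2O.
C = Vt / 11.985 = 390 / 11.985 = 32.541 mL/cmH2O.

32.5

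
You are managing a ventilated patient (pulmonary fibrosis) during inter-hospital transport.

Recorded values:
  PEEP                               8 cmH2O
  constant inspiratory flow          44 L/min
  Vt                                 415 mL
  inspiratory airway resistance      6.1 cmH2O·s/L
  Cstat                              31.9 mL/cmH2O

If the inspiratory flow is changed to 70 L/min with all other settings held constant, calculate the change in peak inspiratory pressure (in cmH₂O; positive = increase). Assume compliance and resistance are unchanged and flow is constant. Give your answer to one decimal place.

2.6

Flow: 44 L/min ÷ 60 = 0.7333 L/s.
New flow: 70 L/min ÷ 60 = 1.1667 L/s.
PIP = Vt/C + R·V̇ + PEEP (constant-flow equation of motion).
Only the resistive term changes: ΔPIP = R × ΔV̇ = 6.1 × (1.1667 − 0.7333) = 6.1 × 0.4334 = 2.644 cmH2O.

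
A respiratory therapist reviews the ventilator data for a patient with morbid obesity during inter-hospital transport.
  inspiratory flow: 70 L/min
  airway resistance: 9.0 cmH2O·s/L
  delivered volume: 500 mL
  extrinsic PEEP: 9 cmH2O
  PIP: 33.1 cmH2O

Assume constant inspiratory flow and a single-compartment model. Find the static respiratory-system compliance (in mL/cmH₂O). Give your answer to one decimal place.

Flow: 70 L/min ÷ 60 = 1.1667 L/s.
Equation of motion (constant flow): PIP = Vt/C + R·V̇ + PEEP.
Vt/C = PIP − R·V̇ − PEEP = 33.1 − 9.0×1.1667 − 9 = 33.1 − 10.5 − 9 = 13.6 cmH2O.
C = Vt / 13.6 = 500 / 13.6 = 36.765 mL/cmH2O.

36.8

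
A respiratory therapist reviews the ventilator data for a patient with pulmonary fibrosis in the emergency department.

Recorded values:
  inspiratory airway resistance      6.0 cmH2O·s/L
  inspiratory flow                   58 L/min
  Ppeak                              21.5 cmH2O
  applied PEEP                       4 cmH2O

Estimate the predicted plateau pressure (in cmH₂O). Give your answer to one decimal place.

15.7

Flow: 58 L/min ÷ 60 = 0.9667 L/s.
Pplat = PIP − Raw × flow = 21.5 − 6.0 × 0.9667 = 21.5 − 5.8 = 15.7 cmH2O.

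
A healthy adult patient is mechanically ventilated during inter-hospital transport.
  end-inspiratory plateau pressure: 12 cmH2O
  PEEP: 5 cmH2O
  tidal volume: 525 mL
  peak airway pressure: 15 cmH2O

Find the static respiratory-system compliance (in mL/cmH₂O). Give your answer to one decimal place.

Cstat = Vt / (Pplat − PEEP) = 525 / (12 − 5) = 525 / 7.0 = 75.0 mL/cmH2O.

75.0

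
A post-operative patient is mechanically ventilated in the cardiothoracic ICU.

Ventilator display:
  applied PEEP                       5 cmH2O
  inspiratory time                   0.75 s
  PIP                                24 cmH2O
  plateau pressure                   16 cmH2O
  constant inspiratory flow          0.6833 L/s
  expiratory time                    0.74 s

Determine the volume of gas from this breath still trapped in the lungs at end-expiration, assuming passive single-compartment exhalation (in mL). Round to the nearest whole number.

Vt = flow × Ti = 0.6833 L/s × 0.75 s × 1000 mL/L = 512.48 mL.
R = (PIP − Pplat)/V̇ = (24 − 16) / 0.6833 = 8.0/0.6833 = 11.708 cmH2O·s/L.
C = Vt/(Pplat − PEEP) = 512.48 / (16 − 5) = 512.48/11.0 = 46.589 mL/cmH2O.
τ = R × C = 11.708 × 0.04659 L/cmH2O = 0.5455 s.
Fraction remaining = e^(−Te/τ) = e^(−0.74/0.5455) = 0.2575.
Trapped volume = 512.48 × 0.2575 = 131.96 mL.

132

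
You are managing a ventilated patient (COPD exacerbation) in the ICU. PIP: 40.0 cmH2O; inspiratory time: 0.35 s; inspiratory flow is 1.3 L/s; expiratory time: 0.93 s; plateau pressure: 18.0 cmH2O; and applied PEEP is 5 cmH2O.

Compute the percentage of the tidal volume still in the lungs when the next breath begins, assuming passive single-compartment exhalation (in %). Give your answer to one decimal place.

Vt = flow × Ti = 1.3 L/s × 0.35 s × 1000 mL/L = 455.0 mL.
R = (PIP − Pplat)/V̇ = (40.0 − 18.0) / 1.3 = 22.0/1.3 = 16.923 cmH2O·s/L.
C = Vt/(Pplat − PEEP) = 455.0 / (18.0 − 5) = 455.0/13.0 = 35.0 mL/cmH2O.
τ = R × C = 16.923 × 0.035 L/cmH2O = 0.5923 s.
Fraction remaining at end-expiration = e^(−Te/τ) = e^(−0.93/0.5923) = 0.208 → 20.8%.

20.8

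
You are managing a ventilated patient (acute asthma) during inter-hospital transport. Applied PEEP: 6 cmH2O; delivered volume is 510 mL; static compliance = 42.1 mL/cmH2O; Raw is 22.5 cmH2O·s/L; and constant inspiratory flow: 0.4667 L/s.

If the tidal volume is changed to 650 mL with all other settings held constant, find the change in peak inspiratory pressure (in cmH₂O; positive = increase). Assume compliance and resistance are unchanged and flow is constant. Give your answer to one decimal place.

PIP = Vt/C + R·V̇ + PEEP (constant-flow equation of motion).
Only the elastic term changes: ΔPIP = ΔVt / C = (650 − 510) / 42.1 = 3.325 cmH2O.

3.3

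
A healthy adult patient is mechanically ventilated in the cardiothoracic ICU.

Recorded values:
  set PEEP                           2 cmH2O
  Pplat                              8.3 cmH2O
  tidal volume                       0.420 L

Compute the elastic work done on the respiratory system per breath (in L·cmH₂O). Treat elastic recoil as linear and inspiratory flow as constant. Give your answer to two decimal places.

Elastic work ≈ ½ × (Pplat − PEEP) × Vt = 0.5 × (8.3 − 2) × 0.420 L = 0.5 × 6.3 × 0.420 = 1.323 L·cmH2O.

1.32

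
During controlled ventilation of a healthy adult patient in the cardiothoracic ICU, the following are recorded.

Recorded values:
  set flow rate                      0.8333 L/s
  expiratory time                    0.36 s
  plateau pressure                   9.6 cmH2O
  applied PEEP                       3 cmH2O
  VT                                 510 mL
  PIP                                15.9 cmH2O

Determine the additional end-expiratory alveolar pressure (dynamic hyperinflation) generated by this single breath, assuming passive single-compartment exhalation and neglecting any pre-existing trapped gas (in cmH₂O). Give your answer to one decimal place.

3.6

R = (PIP − Pplat)/V̇ = (15.9 − 9.6) / 0.8333 = 6.3/0.8333 = 7.56 cmH2O·s/L.
C = Vt/(Pplat − PEEP) = 510.0 / (9.6 − 3) = 510.0/6.6 = 77.273 mL/cmH2O.
τ = R × C = 7.56 × 0.07727 L/cmH2O = 0.5842 s.
Fraction remaining = e^(−Te/τ) = e^(−0.36/0.5842) = 0.54; trapped volume = 510.0 × 0.54 = 275.4 mL.
Additional alveolar pressure from trapping ≈ V_trapped / C = 275.4 / 77.273 = 3.564 cmH2O.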